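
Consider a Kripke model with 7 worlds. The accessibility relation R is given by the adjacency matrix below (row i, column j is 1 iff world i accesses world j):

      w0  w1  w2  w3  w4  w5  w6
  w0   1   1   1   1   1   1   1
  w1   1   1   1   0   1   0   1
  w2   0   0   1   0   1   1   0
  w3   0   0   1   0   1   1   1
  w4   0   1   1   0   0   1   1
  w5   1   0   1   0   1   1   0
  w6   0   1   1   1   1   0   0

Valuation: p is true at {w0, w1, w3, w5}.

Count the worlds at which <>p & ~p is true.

3

w0: <>p is T, ~p is F. ✗
w1: <>p is T, ~p is F. ✗
w2: <>p is T, ~p is T. ✓
w3: <>p is T, ~p is F. ✗
w4: <>p is T, ~p is T. ✓
w5: <>p is T, ~p is F. ✗
w6: <>p is T, ~p is T. ✓
Satisfying worlds: {w2, w4, w6}.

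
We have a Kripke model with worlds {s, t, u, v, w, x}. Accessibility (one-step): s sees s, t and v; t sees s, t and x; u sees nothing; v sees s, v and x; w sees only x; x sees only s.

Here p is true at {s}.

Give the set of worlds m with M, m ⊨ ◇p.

s: successors {s, t, v}; p there: s:T, t:F, v:F. ✓
t: successors {s, t, x}; p there: s:T, t:F, x:F. ✓
u: no successors, so ◇p fails. ✗
v: successors {s, v, x}; p there: s:T, v:F, x:F. ✓
w: successors {x}; p there: x:F. ✗
x: successors {s}; p there: s:T. ✓

{s, t, v, x}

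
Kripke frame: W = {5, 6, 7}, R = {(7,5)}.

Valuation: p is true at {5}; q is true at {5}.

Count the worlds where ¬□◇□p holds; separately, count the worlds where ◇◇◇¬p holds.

For ¬□◇□p:
5: □◇□p is T. ✗
6: □◇□p is T. ✗
7: □◇□p is F. ✓
— 1 world.
For ◇◇◇¬p:
5: no successors, so ◇◇◇¬p fails. ✗
6: no successors, so ◇◇◇¬p fails. ✗
7: successors {5}; ◇◇¬p there: 5:F. ✗
— 0 worlds.

1 and 0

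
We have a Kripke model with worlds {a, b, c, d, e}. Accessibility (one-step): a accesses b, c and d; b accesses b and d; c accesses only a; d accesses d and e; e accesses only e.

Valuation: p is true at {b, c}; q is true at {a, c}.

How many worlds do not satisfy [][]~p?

3

a: successors {b, c, d}; []~p there: b:F, c:T, d:T. ✗
b: successors {b, d}; []~p there: b:F, d:T. ✗
c: successors {a}; []~p there: a:F. ✗
d: successors {d, e}; []~p there: d:T, e:T. ✓
e: successors {e}; []~p there: e:T. ✓
Satisfying worlds: {d, e}.
So [][]~p fails at the other 3 worlds.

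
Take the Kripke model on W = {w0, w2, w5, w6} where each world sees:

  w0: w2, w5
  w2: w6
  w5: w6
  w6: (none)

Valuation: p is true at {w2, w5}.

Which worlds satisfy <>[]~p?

w0: successors {w2, w5}; []~p there: w2:T, w5:T. ✓
w2: successors {w6}; []~p there: w6:T. ✓
w5: successors {w6}; []~p there: w6:T. ✓
w6: no successors, so <>[]~p fails. ✗

{w0, w2, w5}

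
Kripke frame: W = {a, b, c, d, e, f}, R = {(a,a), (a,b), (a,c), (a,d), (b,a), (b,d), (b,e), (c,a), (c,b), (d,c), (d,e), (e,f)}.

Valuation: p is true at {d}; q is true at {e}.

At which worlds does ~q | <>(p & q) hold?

{a, b, c, d, f}

a: ~q is T, <>(p & q) is F. ✓
b: ~q is T, <>(p & q) is F. ✓
c: ~q is T, <>(p & q) is F. ✓
d: ~q is T, <>(p & q) is F. ✓
e: ~q is F, <>(p & q) is F. ✗
f: ~q is T, <>(p & q) is F. ✓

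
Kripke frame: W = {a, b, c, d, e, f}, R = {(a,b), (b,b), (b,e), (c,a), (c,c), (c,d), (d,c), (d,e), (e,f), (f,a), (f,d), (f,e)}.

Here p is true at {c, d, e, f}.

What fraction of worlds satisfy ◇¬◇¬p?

a: successors {b}; ¬◇¬p there: b:F. ✗
b: successors {b, e}; ¬◇¬p there: b:F, e:T. ✓
c: successors {a, c, d}; ¬◇¬p there: a:F, c:F, d:T. ✓
d: successors {c, e}; ¬◇¬p there: c:F, e:T. ✓
e: successors {f}; ¬◇¬p there: f:F. ✗
f: successors {a, d, e}; ¬◇¬p there: a:F, d:T, e:T. ✓
That's 4 of 6 worlds, so 4/6 = 2/3.

2/3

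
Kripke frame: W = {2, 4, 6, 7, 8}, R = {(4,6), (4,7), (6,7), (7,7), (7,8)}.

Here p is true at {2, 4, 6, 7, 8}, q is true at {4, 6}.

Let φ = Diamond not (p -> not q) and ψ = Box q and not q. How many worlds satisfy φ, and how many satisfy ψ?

For Diamond not (p -> not q):
2: no successors, so Diamond not (p -> not q) fails. ✗
4: successors {6, 7}; not (p -> not q) there: 6:T, 7:F. ✓
6: successors {7}; not (p -> not q) there: 7:F. ✗
7: successors {7, 8}; not (p -> not q) there: 7:F, 8:F. ✗
8: no successors, so Diamond not (p -> not q) fails. ✗
— 1 world.
For Box q and not q:
2: Box q is T, not q is T. ✓
4: Box q is F, not q is F. ✗
6: Box q is F, not q is F. ✗
7: Box q is F, not q is T. ✗
8: Box q is T, not q is T. ✓
— 2 worlds.

1 and 2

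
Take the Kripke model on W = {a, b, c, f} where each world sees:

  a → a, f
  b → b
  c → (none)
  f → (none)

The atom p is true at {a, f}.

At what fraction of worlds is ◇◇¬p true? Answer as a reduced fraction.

a: successors {a, f}; ◇¬p there: a:F, f:F. ✗
b: successors {b}; ◇¬p there: b:T. ✓
c: no successors, so ◇◇¬p fails. ✗
f: no successors, so ◇◇¬p fails. ✗
That's 1 of 4 worlds, so 1/4.

1/4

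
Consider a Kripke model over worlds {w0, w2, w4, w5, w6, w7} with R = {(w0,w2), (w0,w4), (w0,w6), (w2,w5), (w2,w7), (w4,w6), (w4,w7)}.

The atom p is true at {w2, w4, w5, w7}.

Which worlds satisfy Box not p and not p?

w0: Box not p is F, not p is T. ✗
w2: Box not p is F, not p is F. ✗
w4: Box not p is F, not p is F. ✗
w5: Box not p is T, not p is F. ✗
w6: Box not p is T, not p is T. ✓
w7: Box not p is T, not p is F. ✗

{w6}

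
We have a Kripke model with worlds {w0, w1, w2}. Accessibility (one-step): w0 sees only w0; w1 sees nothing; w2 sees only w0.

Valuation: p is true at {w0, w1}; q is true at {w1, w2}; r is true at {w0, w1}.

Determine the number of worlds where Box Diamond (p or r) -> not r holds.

w0: Box Diamond (p or r) is T, not r is F. ✗
w1: Box Diamond (p or r) is T, not r is F. ✗
w2: Box Diamond (p or r) is T, not r is T. ✓
Satisfying worlds: {w2}.

1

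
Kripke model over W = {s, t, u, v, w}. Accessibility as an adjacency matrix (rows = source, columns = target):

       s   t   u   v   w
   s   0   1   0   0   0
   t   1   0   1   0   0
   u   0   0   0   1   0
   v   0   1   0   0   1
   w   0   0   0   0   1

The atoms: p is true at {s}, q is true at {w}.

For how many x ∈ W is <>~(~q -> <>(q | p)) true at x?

1

s: successors {t}; ~(~q -> <>(q | p)) there: t:F. ✗
t: successors {s, u}; ~(~q -> <>(q | p)) there: s:T, u:T. ✓
u: successors {v}; ~(~q -> <>(q | p)) there: v:F. ✗
v: successors {t, w}; ~(~q -> <>(q | p)) there: t:F, w:F. ✗
w: successors {w}; ~(~q -> <>(q | p)) there: w:F. ✗
Satisfying worlds: {t}.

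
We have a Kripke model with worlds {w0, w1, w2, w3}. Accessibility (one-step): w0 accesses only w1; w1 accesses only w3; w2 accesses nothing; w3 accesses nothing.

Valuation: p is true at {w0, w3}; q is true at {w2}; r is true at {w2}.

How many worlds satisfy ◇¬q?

2

w0: successors {w1}; ¬q there: w1:T. ✓
w1: successors {w3}; ¬q there: w3:T. ✓
w2: no successors, so ◇¬q fails. ✗
w3: no successors, so ◇¬q fails. ✗
Satisfying worlds: {w0, w1}.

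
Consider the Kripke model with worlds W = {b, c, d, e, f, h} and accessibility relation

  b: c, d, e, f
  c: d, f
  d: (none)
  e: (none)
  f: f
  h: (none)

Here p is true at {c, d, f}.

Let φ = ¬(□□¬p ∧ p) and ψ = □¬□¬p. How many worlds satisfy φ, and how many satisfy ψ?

For ¬(□□¬p ∧ p):
b: □□¬p ∧ p is F. ✓
c: □□¬p ∧ p is F. ✓
d: □□¬p ∧ p is T. ✗
e: □□¬p ∧ p is F. ✓
f: □□¬p ∧ p is F. ✓
h: □□¬p ∧ p is F. ✓
— 5 worlds.
For □¬□¬p:
b: successors {c, d, e, f}; ¬□¬p there: c:T, d:F, e:F, f:T. ✗
c: successors {d, f}; ¬□¬p there: d:F, f:T. ✗
d: no successors, so □¬□¬p holds vacuously. ✓
e: no successors, so □¬□¬p holds vacuously. ✓
f: successors {f}; ¬□¬p there: f:T. ✓
h: no successors, so □¬□¬p holds vacuously. ✓
— 4 worlds.

5 and 4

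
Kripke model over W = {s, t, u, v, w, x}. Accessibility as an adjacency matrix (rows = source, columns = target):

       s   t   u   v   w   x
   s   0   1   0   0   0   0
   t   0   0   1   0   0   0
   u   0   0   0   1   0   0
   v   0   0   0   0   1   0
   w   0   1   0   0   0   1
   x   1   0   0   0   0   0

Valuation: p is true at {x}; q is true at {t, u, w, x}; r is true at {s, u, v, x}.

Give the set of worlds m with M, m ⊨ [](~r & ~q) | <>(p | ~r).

s: [](~r & ~q) is F, <>(p | ~r) is T. ✓
t: [](~r & ~q) is F, <>(p | ~r) is F. ✗
u: [](~r & ~q) is F, <>(p | ~r) is F. ✗
v: [](~r & ~q) is F, <>(p | ~r) is T. ✓
w: [](~r & ~q) is F, <>(p | ~r) is T. ✓
x: [](~r & ~q) is F, <>(p | ~r) is F. ✗

{s, v, w}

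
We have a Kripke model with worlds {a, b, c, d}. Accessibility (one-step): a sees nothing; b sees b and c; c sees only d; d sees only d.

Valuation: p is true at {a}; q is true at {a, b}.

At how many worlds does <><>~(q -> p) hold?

a: no successors, so <><>~(q -> p) fails. ✗
b: successors {b, c}; <>~(q -> p) there: b:T, c:F. ✓
c: successors {d}; <>~(q -> p) there: d:F. ✗
d: successors {d}; <>~(q -> p) there: d:F. ✗
Satisfying worlds: {b}.

1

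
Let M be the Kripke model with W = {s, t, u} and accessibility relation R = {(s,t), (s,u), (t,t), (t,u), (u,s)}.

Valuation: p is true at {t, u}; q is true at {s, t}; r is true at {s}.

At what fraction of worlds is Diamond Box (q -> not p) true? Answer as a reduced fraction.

2/3

s: successors {t, u}; Box (q -> not p) there: t:F, u:T. ✓
t: successors {t, u}; Box (q -> not p) there: t:F, u:T. ✓
u: successors {s}; Box (q -> not p) there: s:F. ✗
That's 2 of 3 worlds, so 2/3.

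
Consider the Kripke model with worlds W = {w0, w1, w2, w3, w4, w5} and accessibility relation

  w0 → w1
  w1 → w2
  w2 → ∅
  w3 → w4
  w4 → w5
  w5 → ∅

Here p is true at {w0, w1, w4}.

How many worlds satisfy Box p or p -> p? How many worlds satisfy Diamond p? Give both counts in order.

For Box p or p -> p:
w0: Box p or p is T, p is T. ✓
w1: Box p or p is T, p is T. ✓
w2: Box p or p is T, p is F. ✗
w3: Box p or p is T, p is F. ✗
w4: Box p or p is T, p is T. ✓
w5: Box p or p is T, p is F. ✗
— 3 worlds.
For Diamond p:
w0: successors {w1}; p there: w1:T. ✓
w1: successors {w2}; p there: w2:F. ✗
w2: no successors, so Diamond p fails. ✗
w3: successors {w4}; p there: w4:T. ✓
w4: successors {w5}; p there: w5:F. ✗
w5: no successors, so Diamond p fails. ✗
— 2 worlds.

3 and 2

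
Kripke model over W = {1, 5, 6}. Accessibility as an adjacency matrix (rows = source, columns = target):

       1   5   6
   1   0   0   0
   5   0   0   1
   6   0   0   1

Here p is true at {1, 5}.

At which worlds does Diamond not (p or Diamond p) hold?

{5, 6}

1: no successors, so Diamond not (p or Diamond p) fails. ✗
5: successors {6}; not (p or Diamond p) there: 6:T. ✓
6: successors {6}; not (p or Diamond p) there: 6:T. ✓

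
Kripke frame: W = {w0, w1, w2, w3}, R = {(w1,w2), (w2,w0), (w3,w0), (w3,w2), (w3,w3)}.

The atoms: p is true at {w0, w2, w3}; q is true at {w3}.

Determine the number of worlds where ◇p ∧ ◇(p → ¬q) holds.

3

w0: ◇p is F, ◇(p → ¬q) is F. ✗
w1: ◇p is T, ◇(p → ¬q) is T. ✓
w2: ◇p is T, ◇(p → ¬q) is T. ✓
w3: ◇p is T, ◇(p → ¬q) is T. ✓
Satisfying worlds: {w1, w2, w3}.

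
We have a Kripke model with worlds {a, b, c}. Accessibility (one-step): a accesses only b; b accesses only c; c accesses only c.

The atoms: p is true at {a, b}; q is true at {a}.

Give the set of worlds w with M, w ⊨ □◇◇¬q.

{a, b, c}

a: successors {b}; ◇◇¬q there: b:T. ✓
b: successors {c}; ◇◇¬q there: c:T. ✓
c: successors {c}; ◇◇¬q there: c:T. ✓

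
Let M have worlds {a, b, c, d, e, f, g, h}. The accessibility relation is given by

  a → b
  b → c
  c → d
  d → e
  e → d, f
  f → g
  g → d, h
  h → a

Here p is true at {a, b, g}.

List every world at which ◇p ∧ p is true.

{a}

a: ◇p is T, p is T. ✓
b: ◇p is F, p is T. ✗
c: ◇p is F, p is F. ✗
d: ◇p is F, p is F. ✗
e: ◇p is F, p is F. ✗
f: ◇p is T, p is F. ✗
g: ◇p is F, p is T. ✗
h: ◇p is T, p is F. ✗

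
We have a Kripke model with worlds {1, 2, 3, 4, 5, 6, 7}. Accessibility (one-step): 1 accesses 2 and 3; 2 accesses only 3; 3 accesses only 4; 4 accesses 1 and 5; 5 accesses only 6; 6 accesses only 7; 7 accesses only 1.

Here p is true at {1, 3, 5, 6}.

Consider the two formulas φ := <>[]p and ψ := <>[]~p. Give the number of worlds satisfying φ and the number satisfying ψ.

4 and 3

For <>[]p:
1: successors {2, 3}; []p there: 2:T, 3:F. ✓
2: successors {3}; []p there: 3:F. ✗
3: successors {4}; []p there: 4:T. ✓
4: successors {1, 5}; []p there: 1:F, 5:T. ✓
5: successors {6}; []p there: 6:F. ✗
6: successors {7}; []p there: 7:T. ✓
7: successors {1}; []p there: 1:F. ✗
— 4 worlds.
For <>[]~p:
1: successors {2, 3}; []~p there: 2:F, 3:T. ✓
2: successors {3}; []~p there: 3:T. ✓
3: successors {4}; []~p there: 4:F. ✗
4: successors {1, 5}; []~p there: 1:F, 5:F. ✗
5: successors {6}; []~p there: 6:T. ✓
6: successors {7}; []~p there: 7:F. ✗
7: successors {1}; []~p there: 1:F. ✗
— 3 worlds.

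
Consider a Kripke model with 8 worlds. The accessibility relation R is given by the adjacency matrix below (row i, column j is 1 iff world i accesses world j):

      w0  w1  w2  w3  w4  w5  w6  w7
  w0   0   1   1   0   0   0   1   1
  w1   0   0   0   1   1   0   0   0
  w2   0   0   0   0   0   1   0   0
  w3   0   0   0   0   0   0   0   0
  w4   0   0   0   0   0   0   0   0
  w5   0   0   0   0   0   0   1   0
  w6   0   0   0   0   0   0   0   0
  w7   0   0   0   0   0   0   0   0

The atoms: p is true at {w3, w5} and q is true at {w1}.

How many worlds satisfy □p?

5

w0: successors {w1, w2, w6, w7}; p there: w1:F, w2:F, w6:F, w7:F. ✗
w1: successors {w3, w4}; p there: w3:T, w4:F. ✗
w2: successors {w5}; p there: w5:T. ✓
w3: no successors, so □p holds vacuously. ✓
w4: no successors, so □p holds vacuously. ✓
w5: successors {w6}; p there: w6:F. ✗
w6: no successors, so □p holds vacuously. ✓
w7: no successors, so □p holds vacuously. ✓
Satisfying worlds: {w2, w3, w4, w6, w7}.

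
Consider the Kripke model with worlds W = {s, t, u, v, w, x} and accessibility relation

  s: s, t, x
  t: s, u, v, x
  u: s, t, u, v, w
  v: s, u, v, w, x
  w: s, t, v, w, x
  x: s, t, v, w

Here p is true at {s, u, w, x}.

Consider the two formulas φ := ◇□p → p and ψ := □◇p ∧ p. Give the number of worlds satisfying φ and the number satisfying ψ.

For ◇□p → p:
s: ◇□p is F, p is T. ✓
t: ◇□p is F, p is F. ✓
u: ◇□p is F, p is T. ✓
v: ◇□p is F, p is F. ✓
w: ◇□p is F, p is T. ✓
x: ◇□p is F, p is T. ✓
— 6 worlds.
For □◇p ∧ p:
s: □◇p is T, p is T. ✓
t: □◇p is T, p is F. ✗
u: □◇p is T, p is T. ✓
v: □◇p is T, p is F. ✗
w: □◇p is T, p is T. ✓
x: □◇p is T, p is T. ✓
— 4 worlds.

6 and 4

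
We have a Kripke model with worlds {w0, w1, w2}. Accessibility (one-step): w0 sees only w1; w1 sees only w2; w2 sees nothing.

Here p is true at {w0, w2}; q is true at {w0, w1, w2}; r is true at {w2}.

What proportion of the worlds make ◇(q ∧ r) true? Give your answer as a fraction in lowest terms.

w0: successors {w1}; q ∧ r there: w1:F. ✗
w1: successors {w2}; q ∧ r there: w2:T. ✓
w2: no successors, so ◇(q ∧ r) fails. ✗
That's 1 of 3 worlds, so 1/3.

1/3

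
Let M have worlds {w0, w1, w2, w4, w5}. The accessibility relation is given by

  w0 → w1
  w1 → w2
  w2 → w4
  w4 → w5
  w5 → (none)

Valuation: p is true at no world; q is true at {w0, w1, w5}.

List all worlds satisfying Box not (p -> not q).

{w5}

w0: successors {w1}; not (p -> not q) there: w1:F. ✗
w1: successors {w2}; not (p -> not q) there: w2:F. ✗
w2: successors {w4}; not (p -> not q) there: w4:F. ✗
w4: successors {w5}; not (p -> not q) there: w5:F. ✗
w5: no successors, so Box not (p -> not q) holds vacuously. ✓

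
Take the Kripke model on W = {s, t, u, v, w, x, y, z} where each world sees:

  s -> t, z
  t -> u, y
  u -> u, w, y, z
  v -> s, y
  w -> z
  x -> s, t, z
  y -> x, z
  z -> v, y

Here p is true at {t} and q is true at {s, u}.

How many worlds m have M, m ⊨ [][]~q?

s: successors {t, z}; []~q there: t:F, z:T. ✗
t: successors {u, y}; []~q there: u:F, y:T. ✗
u: successors {u, w, y, z}; []~q there: u:F, w:T, y:T, z:T. ✗
v: successors {s, y}; []~q there: s:T, y:T. ✓
w: successors {z}; []~q there: z:T. ✓
x: successors {s, t, z}; []~q there: s:T, t:F, z:T. ✗
y: successors {x, z}; []~q there: x:F, z:T. ✗
z: successors {v, y}; []~q there: v:F, y:T. ✗
Satisfying worlds: {v, w}.

2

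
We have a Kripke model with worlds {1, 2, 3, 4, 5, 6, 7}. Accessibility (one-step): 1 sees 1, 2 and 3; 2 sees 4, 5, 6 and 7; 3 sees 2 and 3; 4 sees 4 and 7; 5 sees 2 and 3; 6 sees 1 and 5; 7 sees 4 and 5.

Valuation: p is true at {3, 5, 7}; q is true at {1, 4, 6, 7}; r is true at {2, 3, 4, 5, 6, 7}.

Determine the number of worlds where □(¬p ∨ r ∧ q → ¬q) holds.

1: successors {1, 2, 3}; ¬p ∨ r ∧ q → ¬q there: 1:F, 2:T, 3:T. ✗
2: successors {4, 5, 6, 7}; ¬p ∨ r ∧ q → ¬q there: 4:F, 5:T, 6:F, 7:F. ✗
3: successors {2, 3}; ¬p ∨ r ∧ q → ¬q there: 2:T, 3:T. ✓
4: successors {4, 7}; ¬p ∨ r ∧ q → ¬q there: 4:F, 7:F. ✗
5: successors {2, 3}; ¬p ∨ r ∧ q → ¬q there: 2:T, 3:T. ✓
6: successors {1, 5}; ¬p ∨ r ∧ q → ¬q there: 1:F, 5:T. ✗
7: successors {4, 5}; ¬p ∨ r ∧ q → ¬q there: 4:F, 5:T. ✗
Satisfying worlds: {3, 5}.

2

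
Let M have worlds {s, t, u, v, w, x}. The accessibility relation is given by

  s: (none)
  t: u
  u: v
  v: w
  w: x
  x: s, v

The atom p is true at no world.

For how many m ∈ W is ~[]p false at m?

1

s: []p is T. ✗
t: []p is F. ✓
u: []p is F. ✓
v: []p is F. ✓
w: []p is F. ✓
x: []p is F. ✓
Satisfying worlds: {t, u, v, w, x}.
So ~[]p fails at the other 1 world.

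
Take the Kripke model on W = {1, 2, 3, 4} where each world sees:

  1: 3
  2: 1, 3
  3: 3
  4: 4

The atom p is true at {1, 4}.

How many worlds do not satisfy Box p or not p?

1: Box p is F, not p is F. ✗
2: Box p is F, not p is T. ✓
3: Box p is F, not p is T. ✓
4: Box p is T, not p is F. ✓
Satisfying worlds: {2, 3, 4}.
So Box p or not p fails at the other 1 world.

1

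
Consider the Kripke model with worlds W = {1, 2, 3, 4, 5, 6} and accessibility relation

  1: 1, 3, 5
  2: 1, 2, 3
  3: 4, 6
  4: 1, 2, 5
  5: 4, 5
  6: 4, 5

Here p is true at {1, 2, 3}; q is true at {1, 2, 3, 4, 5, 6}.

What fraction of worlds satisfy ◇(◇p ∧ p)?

1: successors {1, 3, 5}; ◇p ∧ p there: 1:T, 3:F, 5:F. ✓
2: successors {1, 2, 3}; ◇p ∧ p there: 1:T, 2:T, 3:F. ✓
3: successors {4, 6}; ◇p ∧ p there: 4:F, 6:F. ✗
4: successors {1, 2, 5}; ◇p ∧ p there: 1:T, 2:T, 5:F. ✓
5: successors {4, 5}; ◇p ∧ p there: 4:F, 5:F. ✗
6: successors {4, 5}; ◇p ∧ p there: 4:F, 5:F. ✗
That's 3 of 6 worlds, so 3/6 = 1/2.

1/2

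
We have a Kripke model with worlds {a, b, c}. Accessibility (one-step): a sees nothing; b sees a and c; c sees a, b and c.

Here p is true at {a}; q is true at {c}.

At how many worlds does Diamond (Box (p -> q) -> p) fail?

a: no successors, so Diamond (Box (p -> q) -> p) fails. ✗
b: successors {a, c}; Box (p -> q) -> p there: a:T, c:T. ✓
c: successors {a, b, c}; Box (p -> q) -> p there: a:T, b:T, c:T. ✓
Satisfying worlds: {b, c}.
So Diamond (Box (p -> q) -> p) fails at the other 1 world.

1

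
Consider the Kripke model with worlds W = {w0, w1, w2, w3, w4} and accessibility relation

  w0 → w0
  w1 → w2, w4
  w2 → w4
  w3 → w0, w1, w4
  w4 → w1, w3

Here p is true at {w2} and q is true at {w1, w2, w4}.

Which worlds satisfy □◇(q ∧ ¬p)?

w0: successors {w0}; ◇(q ∧ ¬p) there: w0:F. ✗
w1: successors {w2, w4}; ◇(q ∧ ¬p) there: w2:T, w4:T. ✓
w2: successors {w4}; ◇(q ∧ ¬p) there: w4:T. ✓
w3: successors {w0, w1, w4}; ◇(q ∧ ¬p) there: w0:F, w1:T, w4:T. ✗
w4: successors {w1, w3}; ◇(q ∧ ¬p) there: w1:T, w3:T. ✓

{w1, w2, w4}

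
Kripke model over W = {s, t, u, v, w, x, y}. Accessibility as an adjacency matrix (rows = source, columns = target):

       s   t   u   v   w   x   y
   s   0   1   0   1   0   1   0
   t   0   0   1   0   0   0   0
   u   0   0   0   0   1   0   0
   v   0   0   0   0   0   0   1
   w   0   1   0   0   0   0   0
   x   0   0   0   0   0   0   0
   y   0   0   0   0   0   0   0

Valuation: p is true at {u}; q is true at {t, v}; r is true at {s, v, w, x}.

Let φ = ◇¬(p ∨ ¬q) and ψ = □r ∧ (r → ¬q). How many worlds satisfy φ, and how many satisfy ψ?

2 and 3

For ◇¬(p ∨ ¬q):
s: successors {t, v, x}; ¬(p ∨ ¬q) there: t:T, v:T, x:F. ✓
t: successors {u}; ¬(p ∨ ¬q) there: u:F. ✗
u: successors {w}; ¬(p ∨ ¬q) there: w:F. ✗
v: successors {y}; ¬(p ∨ ¬q) there: y:F. ✗
w: successors {t}; ¬(p ∨ ¬q) there: t:T. ✓
x: no successors, so ◇¬(p ∨ ¬q) fails. ✗
y: no successors, so ◇¬(p ∨ ¬q) fails. ✗
— 2 worlds.
For □r ∧ (r → ¬q):
s: □r is F, r → ¬q is T. ✗
t: □r is F, r → ¬q is T. ✗
u: □r is T, r → ¬q is T. ✓
v: □r is F, r → ¬q is F. ✗
w: □r is F, r → ¬q is T. ✗
x: □r is T, r → ¬q is T. ✓
y: □r is T, r → ¬q is T. ✓
— 3 worlds.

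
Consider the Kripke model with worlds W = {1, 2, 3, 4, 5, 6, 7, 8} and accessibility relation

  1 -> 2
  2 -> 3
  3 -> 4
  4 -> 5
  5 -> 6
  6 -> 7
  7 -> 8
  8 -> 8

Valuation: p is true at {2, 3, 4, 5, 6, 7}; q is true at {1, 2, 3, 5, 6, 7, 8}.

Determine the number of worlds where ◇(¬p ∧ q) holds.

2

1: successors {2}; ¬p ∧ q there: 2:F. ✗
2: successors {3}; ¬p ∧ q there: 3:F. ✗
3: successors {4}; ¬p ∧ q there: 4:F. ✗
4: successors {5}; ¬p ∧ q there: 5:F. ✗
5: successors {6}; ¬p ∧ q there: 6:F. ✗
6: successors {7}; ¬p ∧ q there: 7:F. ✗
7: successors {8}; ¬p ∧ q there: 8:T. ✓
8: successors {8}; ¬p ∧ q there: 8:T. ✓
Satisfying worlds: {7, 8}.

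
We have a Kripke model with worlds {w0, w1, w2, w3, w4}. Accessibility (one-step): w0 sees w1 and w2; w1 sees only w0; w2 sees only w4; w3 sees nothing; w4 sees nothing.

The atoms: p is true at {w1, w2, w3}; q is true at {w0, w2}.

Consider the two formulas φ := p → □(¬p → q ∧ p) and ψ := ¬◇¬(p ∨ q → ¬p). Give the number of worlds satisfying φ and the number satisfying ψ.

For p → □(¬p → q ∧ p):
w0: p is F, □(¬p → q ∧ p) is T. ✓
w1: p is T, □(¬p → q ∧ p) is F. ✗
w2: p is T, □(¬p → q ∧ p) is F. ✗
w3: p is T, □(¬p → q ∧ p) is T. ✓
w4: p is F, □(¬p → q ∧ p) is T. ✓
— 3 worlds.
For ¬◇¬(p ∨ q → ¬p):
w0: ◇¬(p ∨ q → ¬p) is T. ✗
w1: ◇¬(p ∨ q → ¬p) is F. ✓
w2: ◇¬(p ∨ q → ¬p) is F. ✓
w3: ◇¬(p ∨ q → ¬p) is F. ✓
w4: ◇¬(p ∨ q → ¬p) is F. ✓
— 4 worlds.

3 and 4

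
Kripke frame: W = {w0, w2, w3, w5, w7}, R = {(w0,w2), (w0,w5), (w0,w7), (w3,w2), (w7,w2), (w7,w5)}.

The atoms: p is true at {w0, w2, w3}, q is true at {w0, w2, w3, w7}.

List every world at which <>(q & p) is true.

w0: successors {w2, w5, w7}; q & p there: w2:T, w5:F, w7:F. ✓
w2: no successors, so <>(q & p) fails. ✗
w3: successors {w2}; q & p there: w2:T. ✓
w5: no successors, so <>(q & p) fails. ✗
w7: successors {w2, w5}; q & p there: w2:T, w5:F. ✓

{w0, w3, w7}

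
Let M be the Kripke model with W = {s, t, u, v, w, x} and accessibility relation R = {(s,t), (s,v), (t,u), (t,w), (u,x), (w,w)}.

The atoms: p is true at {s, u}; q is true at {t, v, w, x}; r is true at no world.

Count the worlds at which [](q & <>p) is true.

2

s: successors {t, v}; q & <>p there: t:T, v:F. ✗
t: successors {u, w}; q & <>p there: u:F, w:F. ✗
u: successors {x}; q & <>p there: x:F. ✗
v: no successors, so [](q & <>p) holds vacuously. ✓
w: successors {w}; q & <>p there: w:F. ✗
x: no successors, so [](q & <>p) holds vacuously. ✓
Satisfying worlds: {v, x}.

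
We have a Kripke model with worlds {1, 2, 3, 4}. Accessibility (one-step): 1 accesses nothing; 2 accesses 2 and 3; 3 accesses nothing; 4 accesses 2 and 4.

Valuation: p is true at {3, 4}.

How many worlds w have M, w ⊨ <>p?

1: no successors, so <>p fails. ✗
2: successors {2, 3}; p there: 2:F, 3:T. ✓
3: no successors, so <>p fails. ✗
4: successors {2, 4}; p there: 2:F, 4:T. ✓
Satisfying worlds: {2, 4}.

2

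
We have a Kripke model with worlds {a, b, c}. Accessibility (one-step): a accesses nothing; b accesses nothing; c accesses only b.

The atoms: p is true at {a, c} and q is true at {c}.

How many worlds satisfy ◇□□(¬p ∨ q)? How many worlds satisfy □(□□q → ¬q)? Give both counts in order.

For ◇□□(¬p ∨ q):
a: no successors, so ◇□□(¬p ∨ q) fails. ✗
b: no successors, so ◇□□(¬p ∨ q) fails. ✗
c: successors {b}; □□(¬p ∨ q) there: b:T. ✓
— 1 world.
For □(□□q → ¬q):
a: no successors, so □(□□q → ¬q) holds vacuously. ✓
b: no successors, so □(□□q → ¬q) holds vacuously. ✓
c: successors {b}; □□q → ¬q there: b:T. ✓
— 3 worlds.

1 and 3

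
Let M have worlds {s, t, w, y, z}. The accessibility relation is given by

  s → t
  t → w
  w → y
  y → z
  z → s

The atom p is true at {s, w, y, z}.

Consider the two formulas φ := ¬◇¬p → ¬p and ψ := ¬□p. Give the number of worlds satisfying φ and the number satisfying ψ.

For ¬◇¬p → ¬p:
s: ¬◇¬p is F, ¬p is F. ✓
t: ¬◇¬p is T, ¬p is T. ✓
w: ¬◇¬p is T, ¬p is F. ✗
y: ¬◇¬p is T, ¬p is F. ✗
z: ¬◇¬p is T, ¬p is F. ✗
— 2 worlds.
For ¬□p:
s: □p is F. ✓
t: □p is T. ✗
w: □p is T. ✗
y: □p is T. ✗
z: □p is T. ✗
— 1 world.

2 and 1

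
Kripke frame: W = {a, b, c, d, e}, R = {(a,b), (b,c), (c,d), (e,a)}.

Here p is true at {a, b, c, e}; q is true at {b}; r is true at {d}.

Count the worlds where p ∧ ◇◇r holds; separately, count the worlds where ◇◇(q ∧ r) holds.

For p ∧ ◇◇r:
a: p is T, ◇◇r is F. ✗
b: p is T, ◇◇r is T. ✓
c: p is T, ◇◇r is F. ✗
d: p is F, ◇◇r is F. ✗
e: p is T, ◇◇r is F. ✗
— 1 world.
For ◇◇(q ∧ r):
a: successors {b}; ◇(q ∧ r) there: b:F. ✗
b: successors {c}; ◇(q ∧ r) there: c:F. ✗
c: successors {d}; ◇(q ∧ r) there: d:F. ✗
d: no successors, so ◇◇(q ∧ r) fails. ✗
e: successors {a}; ◇(q ∧ r) there: a:F. ✗
— 0 worlds.

1 and 0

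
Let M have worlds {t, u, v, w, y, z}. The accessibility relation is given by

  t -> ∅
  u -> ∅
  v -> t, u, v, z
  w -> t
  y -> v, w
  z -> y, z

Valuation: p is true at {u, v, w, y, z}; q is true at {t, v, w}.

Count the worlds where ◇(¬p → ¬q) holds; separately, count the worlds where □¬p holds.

3 and 3

For ◇(¬p → ¬q):
t: no successors, so ◇(¬p → ¬q) fails. ✗
u: no successors, so ◇(¬p → ¬q) fails. ✗
v: successors {t, u, v, z}; ¬p → ¬q there: t:F, u:T, v:T, z:T. ✓
w: successors {t}; ¬p → ¬q there: t:F. ✗
y: successors {v, w}; ¬p → ¬q there: v:T, w:T. ✓
z: successors {y, z}; ¬p → ¬q there: y:T, z:T. ✓
— 3 worlds.
For □¬p:
t: no successors, so □¬p holds vacuously. ✓
u: no successors, so □¬p holds vacuously. ✓
v: successors {t, u, v, z}; ¬p there: t:T, u:F, v:F, z:F. ✗
w: successors {t}; ¬p there: t:T. ✓
y: successors {v, w}; ¬p there: v:F, w:F. ✗
z: successors {y, z}; ¬p there: y:F, z:F. ✗
— 3 worlds.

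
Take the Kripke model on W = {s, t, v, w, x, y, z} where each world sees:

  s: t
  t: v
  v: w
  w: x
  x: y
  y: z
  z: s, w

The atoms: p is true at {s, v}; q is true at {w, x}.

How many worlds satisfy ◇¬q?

s: successors {t}; ¬q there: t:T. ✓
t: successors {v}; ¬q there: v:T. ✓
v: successors {w}; ¬q there: w:F. ✗
w: successors {x}; ¬q there: x:F. ✗
x: successors {y}; ¬q there: y:T. ✓
y: successors {z}; ¬q there: z:T. ✓
z: successors {s, w}; ¬q there: s:T, w:F. ✓
Satisfying worlds: {s, t, x, y, z}.

5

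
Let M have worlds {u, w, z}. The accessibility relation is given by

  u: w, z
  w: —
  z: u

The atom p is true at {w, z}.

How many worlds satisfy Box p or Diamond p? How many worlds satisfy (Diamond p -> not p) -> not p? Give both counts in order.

2 and 1

For Box p or Diamond p:
u: Box p is T, Diamond p is T. ✓
w: Box p is T, Diamond p is F. ✓
z: Box p is F, Diamond p is F. ✗
— 2 worlds.
For (Diamond p -> not p) -> not p:
u: Diamond p -> not p is T, not p is T. ✓
w: Diamond p -> not p is T, not p is F. ✗
z: Diamond p -> not p is T, not p is F. ✗
— 1 world.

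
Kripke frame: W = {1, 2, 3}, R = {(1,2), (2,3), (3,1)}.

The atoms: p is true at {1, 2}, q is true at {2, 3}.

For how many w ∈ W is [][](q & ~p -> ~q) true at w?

1: successors {2}; [](q & ~p -> ~q) there: 2:F. ✗
2: successors {3}; [](q & ~p -> ~q) there: 3:T. ✓
3: successors {1}; [](q & ~p -> ~q) there: 1:T. ✓
Satisfying worlds: {2, 3}.

2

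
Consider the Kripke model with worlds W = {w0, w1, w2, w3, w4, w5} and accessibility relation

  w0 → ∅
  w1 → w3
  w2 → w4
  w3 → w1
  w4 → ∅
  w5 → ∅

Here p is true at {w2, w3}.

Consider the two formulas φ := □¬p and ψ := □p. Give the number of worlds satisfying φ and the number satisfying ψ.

For □¬p:
w0: no successors, so □¬p holds vacuously. ✓
w1: successors {w3}; ¬p there: w3:F. ✗
w2: successors {w4}; ¬p there: w4:T. ✓
w3: successors {w1}; ¬p there: w1:T. ✓
w4: no successors, so □¬p holds vacuously. ✓
w5: no successors, so □¬p holds vacuously. ✓
— 5 worlds.
For □p:
w0: no successors, so □p holds vacuously. ✓
w1: successors {w3}; p there: w3:T. ✓
w2: successors {w4}; p there: w4:F. ✗
w3: successors {w1}; p there: w1:F. ✗
w4: no successors, so □p holds vacuously. ✓
w5: no successors, so □p holds vacuously. ✓
— 4 worlds.

5 and 4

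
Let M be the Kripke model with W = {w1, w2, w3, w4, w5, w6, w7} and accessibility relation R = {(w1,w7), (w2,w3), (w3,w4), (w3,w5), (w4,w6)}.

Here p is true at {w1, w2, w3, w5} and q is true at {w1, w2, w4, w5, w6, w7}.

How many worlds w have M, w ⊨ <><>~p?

w1: successors {w7}; <>~p there: w7:F. ✗
w2: successors {w3}; <>~p there: w3:T. ✓
w3: successors {w4, w5}; <>~p there: w4:T, w5:F. ✓
w4: successors {w6}; <>~p there: w6:F. ✗
w5: no successors, so <><>~p fails. ✗
w6: no successors, so <><>~p fails. ✗
w7: no successors, so <><>~p fails. ✗
Satisfying worlds: {w2, w3}.

2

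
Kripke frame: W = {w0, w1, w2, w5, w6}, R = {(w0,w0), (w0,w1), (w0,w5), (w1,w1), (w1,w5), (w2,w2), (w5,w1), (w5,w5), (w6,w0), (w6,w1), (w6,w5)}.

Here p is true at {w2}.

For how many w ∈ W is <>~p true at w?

w0: successors {w0, w1, w5}; ~p there: w0:T, w1:T, w5:T. ✓
w1: successors {w1, w5}; ~p there: w1:T, w5:T. ✓
w2: successors {w2}; ~p there: w2:F. ✗
w5: successors {w1, w5}; ~p there: w1:T, w5:T. ✓
w6: successors {w0, w1, w5}; ~p there: w0:T, w1:T, w5:T. ✓
Satisfying worlds: {w0, w1, w5, w6}.

4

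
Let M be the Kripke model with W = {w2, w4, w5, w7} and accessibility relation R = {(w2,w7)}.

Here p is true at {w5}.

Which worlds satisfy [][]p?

{w2, w4, w5, w7}

w2: successors {w7}; []p there: w7:T. ✓
w4: no successors, so [][]p holds vacuously. ✓
w5: no successors, so [][]p holds vacuously. ✓
w7: no successors, so [][]p holds vacuously. ✓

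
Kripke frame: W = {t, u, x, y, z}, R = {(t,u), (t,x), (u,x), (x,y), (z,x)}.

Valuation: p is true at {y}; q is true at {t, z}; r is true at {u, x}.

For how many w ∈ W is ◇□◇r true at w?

1

t: successors {u, x}; □◇r there: u:F, x:F. ✗
u: successors {x}; □◇r there: x:F. ✗
x: successors {y}; □◇r there: y:T. ✓
y: no successors, so ◇□◇r fails. ✗
z: successors {x}; □◇r there: x:F. ✗
Satisfying worlds: {x}.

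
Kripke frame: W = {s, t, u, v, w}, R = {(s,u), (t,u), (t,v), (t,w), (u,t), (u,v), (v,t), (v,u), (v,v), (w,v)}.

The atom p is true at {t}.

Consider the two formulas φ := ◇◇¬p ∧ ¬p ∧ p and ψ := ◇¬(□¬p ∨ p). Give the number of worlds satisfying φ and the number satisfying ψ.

0 and 5

For ◇◇¬p ∧ ¬p ∧ p:
s: ◇◇¬p ∧ ¬p is T, p is F. ✗
t: ◇◇¬p ∧ ¬p is F, p is T. ✗
u: ◇◇¬p ∧ ¬p is T, p is F. ✗
v: ◇◇¬p ∧ ¬p is T, p is F. ✗
w: ◇◇¬p ∧ ¬p is T, p is F. ✗
— 0 worlds.
For ◇¬(□¬p ∨ p):
s: successors {u}; ¬(□¬p ∨ p) there: u:T. ✓
t: successors {u, v, w}; ¬(□¬p ∨ p) there: u:T, v:T, w:F. ✓
u: successors {t, v}; ¬(□¬p ∨ p) there: t:F, v:T. ✓
v: successors {t, u, v}; ¬(□¬p ∨ p) there: t:F, u:T, v:T. ✓
w: successors {v}; ¬(□¬p ∨ p) there: v:T. ✓
— 5 worlds.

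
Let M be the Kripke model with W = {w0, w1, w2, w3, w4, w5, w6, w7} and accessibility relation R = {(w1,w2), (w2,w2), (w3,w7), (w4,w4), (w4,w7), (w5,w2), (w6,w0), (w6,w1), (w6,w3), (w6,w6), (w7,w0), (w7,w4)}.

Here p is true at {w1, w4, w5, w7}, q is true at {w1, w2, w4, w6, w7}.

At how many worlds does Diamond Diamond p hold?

w0: no successors, so Diamond Diamond p fails. ✗
w1: successors {w2}; Diamond p there: w2:F. ✗
w2: successors {w2}; Diamond p there: w2:F. ✗
w3: successors {w7}; Diamond p there: w7:T. ✓
w4: successors {w4, w7}; Diamond p there: w4:T, w7:T. ✓
w5: successors {w2}; Diamond p there: w2:F. ✗
w6: successors {w0, w1, w3, w6}; Diamond p there: w0:F, w1:F, w3:T, w6:T. ✓
w7: successors {w0, w4}; Diamond p there: w0:F, w4:T. ✓
Satisfying worlds: {w3, w4, w6, w7}.

4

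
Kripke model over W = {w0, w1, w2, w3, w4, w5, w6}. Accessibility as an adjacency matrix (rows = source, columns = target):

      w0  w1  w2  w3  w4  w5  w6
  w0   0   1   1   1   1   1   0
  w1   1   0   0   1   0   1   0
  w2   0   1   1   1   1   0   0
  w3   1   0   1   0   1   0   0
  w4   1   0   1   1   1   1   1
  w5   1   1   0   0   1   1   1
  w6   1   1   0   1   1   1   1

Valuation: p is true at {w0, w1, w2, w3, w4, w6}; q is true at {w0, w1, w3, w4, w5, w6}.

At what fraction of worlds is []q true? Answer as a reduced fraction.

3/7

w0: successors {w1, w2, w3, w4, w5}; q there: w1:T, w2:F, w3:T, w4:T, w5:T. ✗
w1: successors {w0, w3, w5}; q there: w0:T, w3:T, w5:T. ✓
w2: successors {w1, w2, w3, w4}; q there: w1:T, w2:F, w3:T, w4:T. ✗
w3: successors {w0, w2, w4}; q there: w0:T, w2:F, w4:T. ✗
w4: successors {w0, w2, w3, w4, w5, w6}; q there: w0:T, w2:F, w3:T, w4:T, w5:T, w6:T. ✗
w5: successors {w0, w1, w4, w5, w6}; q there: w0:T, w1:T, w4:T, w5:T, w6:T. ✓
w6: successors {w0, w1, w3, w4, w5, w6}; q there: w0:T, w1:T, w3:T, w4:T, w5:T, w6:T. ✓
That's 3 of 7 worlds, so 3/7.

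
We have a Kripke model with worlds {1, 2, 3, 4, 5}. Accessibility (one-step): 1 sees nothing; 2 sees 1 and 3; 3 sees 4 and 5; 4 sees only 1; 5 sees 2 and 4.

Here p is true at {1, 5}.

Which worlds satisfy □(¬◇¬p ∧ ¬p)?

1: no successors, so □(¬◇¬p ∧ ¬p) holds vacuously. ✓
2: successors {1, 3}; ¬◇¬p ∧ ¬p there: 1:F, 3:F. ✗
3: successors {4, 5}; ¬◇¬p ∧ ¬p there: 4:T, 5:F. ✗
4: successors {1}; ¬◇¬p ∧ ¬p there: 1:F. ✗
5: successors {2, 4}; ¬◇¬p ∧ ¬p there: 2:F, 4:T. ✗

{1}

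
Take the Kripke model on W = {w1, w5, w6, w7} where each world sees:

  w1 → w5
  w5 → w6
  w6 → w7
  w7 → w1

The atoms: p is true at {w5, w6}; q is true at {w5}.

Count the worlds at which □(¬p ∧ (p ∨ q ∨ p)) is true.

w1: successors {w5}; ¬p ∧ (p ∨ q ∨ p) there: w5:F. ✗
w5: successors {w6}; ¬p ∧ (p ∨ q ∨ p) there: w6:F. ✗
w6: successors {w7}; ¬p ∧ (p ∨ q ∨ p) there: w7:F. ✗
w7: successors {w1}; ¬p ∧ (p ∨ q ∨ p) there: w1:F. ✗
Satisfying worlds: ∅.

0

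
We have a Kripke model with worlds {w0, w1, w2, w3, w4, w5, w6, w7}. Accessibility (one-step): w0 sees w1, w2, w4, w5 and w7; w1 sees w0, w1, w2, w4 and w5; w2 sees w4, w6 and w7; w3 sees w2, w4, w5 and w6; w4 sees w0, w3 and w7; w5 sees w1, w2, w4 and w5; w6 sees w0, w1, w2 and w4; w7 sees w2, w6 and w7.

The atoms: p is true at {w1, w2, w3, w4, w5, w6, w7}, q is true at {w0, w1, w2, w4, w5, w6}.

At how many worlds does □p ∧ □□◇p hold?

5

w0: □p is T, □□◇p is T. ✓
w1: □p is F, □□◇p is T. ✗
w2: □p is T, □□◇p is T. ✓
w3: □p is T, □□◇p is T. ✓
w4: □p is F, □□◇p is T. ✗
w5: □p is T, □□◇p is T. ✓
w6: □p is F, □□◇p is T. ✗
w7: □p is T, □□◇p is T. ✓
Satisfying worlds: {w0, w2, w3, w5, w7}.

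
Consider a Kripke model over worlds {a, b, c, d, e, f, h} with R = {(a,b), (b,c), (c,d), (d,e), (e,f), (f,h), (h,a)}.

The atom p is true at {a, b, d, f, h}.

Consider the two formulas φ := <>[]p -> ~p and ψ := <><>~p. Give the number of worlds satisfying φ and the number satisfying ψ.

3 and 2

For <>[]p -> ~p:
a: <>[]p is F, ~p is F. ✓
b: <>[]p is T, ~p is F. ✗
c: <>[]p is F, ~p is T. ✓
d: <>[]p is T, ~p is F. ✗
e: <>[]p is T, ~p is T. ✓
f: <>[]p is T, ~p is F. ✗
h: <>[]p is T, ~p is F. ✗
— 3 worlds.
For <><>~p:
a: successors {b}; <>~p there: b:T. ✓
b: successors {c}; <>~p there: c:F. ✗
c: successors {d}; <>~p there: d:T. ✓
d: successors {e}; <>~p there: e:F. ✗
e: successors {f}; <>~p there: f:F. ✗
f: successors {h}; <>~p there: h:F. ✗
h: successors {a}; <>~p there: a:F. ✗
— 2 worlds.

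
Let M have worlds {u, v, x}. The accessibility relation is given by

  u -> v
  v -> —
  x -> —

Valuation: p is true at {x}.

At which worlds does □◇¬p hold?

{v, x}

u: successors {v}; ◇¬p there: v:F. ✗
v: no successors, so □◇¬p holds vacuously. ✓
x: no successors, so □◇¬p holds vacuously. ✓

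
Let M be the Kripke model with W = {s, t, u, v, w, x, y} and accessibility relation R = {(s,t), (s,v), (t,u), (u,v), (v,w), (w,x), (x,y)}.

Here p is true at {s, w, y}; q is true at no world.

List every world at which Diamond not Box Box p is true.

{s, u}

s: successors {t, v}; not Box Box p there: t:T, v:T. ✓
t: successors {u}; not Box Box p there: u:F. ✗
u: successors {v}; not Box Box p there: v:T. ✓
v: successors {w}; not Box Box p there: w:F. ✗
w: successors {x}; not Box Box p there: x:F. ✗
x: successors {y}; not Box Box p there: y:F. ✗
y: no successors, so Diamond not Box Box p fails. ✗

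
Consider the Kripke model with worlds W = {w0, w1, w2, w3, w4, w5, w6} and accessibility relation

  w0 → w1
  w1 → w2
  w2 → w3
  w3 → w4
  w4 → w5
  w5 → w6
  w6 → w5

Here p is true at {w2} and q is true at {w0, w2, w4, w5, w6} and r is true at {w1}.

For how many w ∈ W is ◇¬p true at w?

w0: successors {w1}; ¬p there: w1:T. ✓
w1: successors {w2}; ¬p there: w2:F. ✗
w2: successors {w3}; ¬p there: w3:T. ✓
w3: successors {w4}; ¬p there: w4:T. ✓
w4: successors {w5}; ¬p there: w5:T. ✓
w5: successors {w6}; ¬p there: w6:T. ✓
w6: successors {w5}; ¬p there: w5:T. ✓
Satisfying worlds: {w0, w2, w3, w4, w5, w6}.

6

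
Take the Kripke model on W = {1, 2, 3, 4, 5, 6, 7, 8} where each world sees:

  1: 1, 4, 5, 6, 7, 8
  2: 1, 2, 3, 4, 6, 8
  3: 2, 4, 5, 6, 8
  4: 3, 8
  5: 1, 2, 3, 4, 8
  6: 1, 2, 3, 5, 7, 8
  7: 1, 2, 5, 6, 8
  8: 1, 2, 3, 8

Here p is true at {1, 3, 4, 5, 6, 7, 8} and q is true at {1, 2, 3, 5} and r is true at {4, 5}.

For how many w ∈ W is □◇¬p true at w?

1

1: successors {1, 4, 5, 6, 7, 8}; ◇¬p there: 1:F, 4:F, 5:T, 6:T, 7:T, 8:T. ✗
2: successors {1, 2, 3, 4, 6, 8}; ◇¬p there: 1:F, 2:T, 3:T, 4:F, 6:T, 8:T. ✗
3: successors {2, 4, 5, 6, 8}; ◇¬p there: 2:T, 4:F, 5:T, 6:T, 8:T. ✗
4: successors {3, 8}; ◇¬p there: 3:T, 8:T. ✓
5: successors {1, 2, 3, 4, 8}; ◇¬p there: 1:F, 2:T, 3:T, 4:F, 8:T. ✗
6: successors {1, 2, 3, 5, 7, 8}; ◇¬p there: 1:F, 2:T, 3:T, 5:T, 7:T, 8:T. ✗
7: successors {1, 2, 5, 6, 8}; ◇¬p there: 1:F, 2:T, 5:T, 6:T, 8:T. ✗
8: successors {1, 2, 3, 8}; ◇¬p there: 1:F, 2:T, 3:T, 8:T. ✗
Satisfying worlds: {4}.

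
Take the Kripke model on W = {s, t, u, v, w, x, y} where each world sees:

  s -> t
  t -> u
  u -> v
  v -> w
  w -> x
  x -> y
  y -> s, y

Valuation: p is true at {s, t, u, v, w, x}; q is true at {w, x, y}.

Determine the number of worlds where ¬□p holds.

s: □p is T. ✗
t: □p is T. ✗
u: □p is T. ✗
v: □p is T. ✗
w: □p is T. ✗
x: □p is F. ✓
y: □p is F. ✓
Satisfying worlds: {x, y}.

2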